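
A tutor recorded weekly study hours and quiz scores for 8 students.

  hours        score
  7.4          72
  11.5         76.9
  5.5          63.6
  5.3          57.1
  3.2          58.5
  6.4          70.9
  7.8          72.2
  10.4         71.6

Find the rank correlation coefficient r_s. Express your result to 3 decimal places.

0.905

Rank hours: 5, 8, 3, 2, 1, 4, 6, 7
Rank score: 6, 8, 3, 1, 2, 4, 7, 5
d = rank(hours) − rank(score): -1, 0, 0, 1, -1, 0, -1, 2; Σd² = 8
ρ = 1 − 6Σd² / [n(n²−1)] = 1 − 6×8 / (8×63) = 1 − 48/504 ≈ 0.905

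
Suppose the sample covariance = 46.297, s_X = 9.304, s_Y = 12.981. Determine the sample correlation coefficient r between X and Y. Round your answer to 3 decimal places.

r = Cov(X,Y) / (s_X · s_Y) = 46.297 / (9.304 × 12.981)
  = 46.297 / 120.7752 ≈ 0.383

0.383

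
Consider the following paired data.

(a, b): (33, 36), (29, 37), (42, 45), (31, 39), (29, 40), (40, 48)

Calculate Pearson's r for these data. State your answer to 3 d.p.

n = 6, Σa = 204, Σb = 245, Σa² = 7096, Σb² = 10115, Σab = 8440
nΣab − ΣaΣb = 50640 − 49980 = 660
nΣa² − (Σa)² = 42576 − 41616 = 960; nΣb² − (Σb)² = 60690 − 60025 = 665
r = 660 / √(960 × 665) = 660 / 798.9994 ≈ 0.826

0.826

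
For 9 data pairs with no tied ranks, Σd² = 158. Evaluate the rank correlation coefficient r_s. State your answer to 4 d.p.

ρ = 1 − 6Σd² / [n(n²−1)] = 1 − 6×158 / (9×80)
  = 1 − 948/720 = 1 − 1.31667 ≈ -0.3167

-0.3167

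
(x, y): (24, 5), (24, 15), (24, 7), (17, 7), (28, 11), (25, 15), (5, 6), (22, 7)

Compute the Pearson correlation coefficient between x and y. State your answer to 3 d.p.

n = 8, Σx = 169, Σy = 73, Σx² = 3935, Σy² = 779, Σxy = 1634
nΣxy − ΣxΣy = 13072 − 12337 = 735
nΣx² − (Σx)² = 31480 − 28561 = 2919; nΣy² − (Σy)² = 6232 − 5329 = 903
r = 735 / √(2919 × 903) = 735 / 1623.5323 ≈ 0.453

0.453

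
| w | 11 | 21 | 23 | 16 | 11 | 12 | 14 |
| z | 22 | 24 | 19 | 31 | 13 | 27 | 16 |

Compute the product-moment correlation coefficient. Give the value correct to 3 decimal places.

n = 7, Σw = 108, Σz = 152, Σw² = 1808, Σz² = 3536, Σwz = 2370
nΣwz − ΣwΣz = 16590 − 16416 = 174
nΣw² − (Σw)² = 12656 − 11664 = 992; nΣz² − (Σz)² = 24752 − 23104 = 1648
r = 174 / √(992 × 1648) = 174 / 1278.5992 ≈ 0.136

0.136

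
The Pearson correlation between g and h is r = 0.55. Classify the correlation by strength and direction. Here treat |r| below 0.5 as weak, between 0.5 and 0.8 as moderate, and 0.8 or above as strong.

r = 0.55 > 0 so the relationship is positive.
|r| = 0.55, which falls in the moderate range.

moderate positive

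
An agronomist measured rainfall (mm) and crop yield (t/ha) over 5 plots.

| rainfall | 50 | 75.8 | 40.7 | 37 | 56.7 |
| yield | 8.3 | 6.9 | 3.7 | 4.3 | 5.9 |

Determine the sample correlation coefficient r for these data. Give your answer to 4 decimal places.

n = 5, Σx = 260.2, Σy = 29.1, Σx² = 14486.02, Σy² = 183.49, Σxy = 1582.24
nΣxy − ΣxΣy = 7911.2 − 7571.82 = 339.38
nΣx² − (Σx)² = 72430.1 − 67704.04 = 4726.06; nΣy² − (Σy)² = 917.45 − 846.81 = 70.64
r = 339.38 / √(4726.06 × 70.64) = 339.38 / 577.7966 ≈ 0.5874

0.5874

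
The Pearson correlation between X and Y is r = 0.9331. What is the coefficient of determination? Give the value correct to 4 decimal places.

r² = (0.9331)² = 0.8707

0.8707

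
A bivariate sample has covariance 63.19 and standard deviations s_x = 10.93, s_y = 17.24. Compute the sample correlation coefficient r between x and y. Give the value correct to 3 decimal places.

0.335

r = Cov(x,y) / (s_x · s_y) = 63.19 / (10.93 × 17.24)
  = 63.19 / 188.4332 ≈ 0.335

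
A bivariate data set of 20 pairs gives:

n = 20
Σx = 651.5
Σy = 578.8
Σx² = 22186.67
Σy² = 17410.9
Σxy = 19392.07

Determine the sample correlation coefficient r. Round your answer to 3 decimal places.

r = (nΣxy − ΣxΣy) / √[(nΣx² − (Σx)²)(nΣy² − (Σy)²)]
Numerator: 20×19392.07 − 651.5×578.8 = 10753.2
Denominator: √[(443733.4 − 424452.25)(348218 − 335009.44)] = √[19281.15 × 13208.56] = 15958.5785
r = 10753.2 / 15958.5785 ≈ 0.674

0.674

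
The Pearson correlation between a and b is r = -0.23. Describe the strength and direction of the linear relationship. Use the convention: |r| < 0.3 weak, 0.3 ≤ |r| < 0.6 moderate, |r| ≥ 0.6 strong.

r = -0.23 < 0 so the relationship is negative.
|r| = 0.23, which falls in the weak range.

weak negative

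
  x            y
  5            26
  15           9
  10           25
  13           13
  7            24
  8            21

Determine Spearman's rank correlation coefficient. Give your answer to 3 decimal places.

-0.829

Rank x: 1, 6, 4, 5, 2, 3
Rank y: 6, 1, 5, 2, 4, 3
d = rank(x) − rank(y): -5, 5, -1, 3, -2, 0; Σd² = 64
ρ = 1 − 6Σd² / [n(n²−1)] = 1 − 6×64 / (6×35) = 1 − 384/210 ≈ -0.829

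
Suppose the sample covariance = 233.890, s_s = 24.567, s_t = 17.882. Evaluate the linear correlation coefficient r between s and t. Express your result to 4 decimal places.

0.5324

r = Cov(s,t) / (s_s · s_t) = 233.890 / (24.567 × 17.882)
  = 233.890 / 439.3071 ≈ 0.5324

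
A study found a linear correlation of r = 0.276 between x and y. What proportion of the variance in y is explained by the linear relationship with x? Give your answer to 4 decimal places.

0.0762

r² = (0.276)² = 0.0762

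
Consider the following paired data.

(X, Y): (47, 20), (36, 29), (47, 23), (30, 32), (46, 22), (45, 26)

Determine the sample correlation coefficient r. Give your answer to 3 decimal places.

n = 6, ΣX = 251, ΣY = 152, ΣX² = 10755, ΣY² = 3954, ΣXY = 6207
nΣXY − ΣXΣY = 37242 − 38152 = -910
nΣX² − (ΣX)² = 64530 − 63001 = 1529; nΣY² − (ΣY)² = 23724 − 23104 = 620
r = -910 / √(1529 × 620) = -910 / 973.6426 ≈ -0.935

-0.935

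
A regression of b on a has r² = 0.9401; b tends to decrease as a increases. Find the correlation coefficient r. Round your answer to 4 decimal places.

-0.9696

|r| = √0.9401 = 0.9696
The association is negative, so r = −0.9696.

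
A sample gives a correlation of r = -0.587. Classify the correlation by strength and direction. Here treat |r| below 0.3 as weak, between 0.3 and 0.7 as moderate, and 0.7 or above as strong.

moderate negative

r = -0.587 < 0 so the relationship is negative.
|r| = 0.587, which falls in the moderate range.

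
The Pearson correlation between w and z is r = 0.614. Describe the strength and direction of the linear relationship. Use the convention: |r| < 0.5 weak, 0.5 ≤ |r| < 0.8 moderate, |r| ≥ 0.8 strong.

r = 0.614 > 0 so the relationship is positive.
|r| = 0.614, which falls in the moderate range.

moderate positive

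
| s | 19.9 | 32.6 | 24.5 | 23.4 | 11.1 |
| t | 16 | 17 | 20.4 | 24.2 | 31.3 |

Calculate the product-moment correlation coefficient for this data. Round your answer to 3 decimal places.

n = 5, Σs = 111.5, Σt = 108.9, Σs² = 2729.79, Σt² = 2526.49, Σst = 2286.11
nΣst − ΣsΣt = 11430.55 − 12142.35 = -711.8
nΣs² − (Σs)² = 13648.95 − 12432.25 = 1216.7; nΣt² − (Σt)² = 12632.45 − 11859.21 = 773.24
r = -711.8 / √(1216.7 × 773.24) = -711.8 / 969.9490 ≈ -0.734

-0.734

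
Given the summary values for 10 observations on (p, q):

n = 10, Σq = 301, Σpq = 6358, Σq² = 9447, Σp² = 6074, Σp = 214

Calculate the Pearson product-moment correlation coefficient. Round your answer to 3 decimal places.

-0.110

r = (nΣpq − ΣpΣq) / √[(nΣp² − (Σp)²)(nΣq² − (Σq)²)]
Numerator: 10×6358 − 214×301 = -834
Denominator: √[(60740 − 45796)(94470 − 90601)] = √[14944 × 3869] = 7603.8369
r = -834 / 7603.8369 ≈ -0.110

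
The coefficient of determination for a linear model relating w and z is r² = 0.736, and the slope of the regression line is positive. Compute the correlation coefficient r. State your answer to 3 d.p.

0.858

|r| = √0.736 = 0.858
The association is positive, so r = 0.858.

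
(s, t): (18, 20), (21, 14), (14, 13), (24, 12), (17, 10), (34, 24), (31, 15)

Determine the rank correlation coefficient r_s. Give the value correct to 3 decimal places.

0.571

Rank s: 3, 4, 1, 5, 2, 7, 6
Rank t: 6, 4, 3, 2, 1, 7, 5
d = rank(s) − rank(t): -3, 0, -2, 3, 1, 0, 1; Σd² = 24
ρ = 1 − 6Σd² / [n(n²−1)] = 1 − 6×24 / (7×48) = 1 − 144/336 ≈ 0.571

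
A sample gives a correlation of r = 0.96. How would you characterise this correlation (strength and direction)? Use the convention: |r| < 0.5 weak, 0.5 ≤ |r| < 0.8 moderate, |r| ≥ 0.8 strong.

strong positive

r = 0.96 > 0 so the relationship is positive.
|r| = 0.96, which falls in the strong range.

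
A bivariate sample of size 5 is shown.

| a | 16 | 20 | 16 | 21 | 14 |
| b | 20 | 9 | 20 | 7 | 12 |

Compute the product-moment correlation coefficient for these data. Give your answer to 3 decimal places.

n = 5, Σa = 87, Σb = 68, Σa² = 1549, Σb² = 1074, Σab = 1135
nΣab − ΣaΣb = 5675 − 5916 = -241
nΣa² − (Σa)² = 7745 − 7569 = 176; nΣb² − (Σb)² = 5370 − 4624 = 746
r = -241 / √(176 × 746) = -241 / 362.3479 ≈ -0.665

-0.665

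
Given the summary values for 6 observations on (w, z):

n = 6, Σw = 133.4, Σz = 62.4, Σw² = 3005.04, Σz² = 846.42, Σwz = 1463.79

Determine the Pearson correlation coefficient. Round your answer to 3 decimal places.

0.870

r = (nΣwz − ΣwΣz) / √[(nΣw² − (Σw)²)(nΣz² − (Σz)²)]
Numerator: 6×1463.79 − 133.4×62.4 = 458.58
Denominator: √[(18030.24 − 17795.56)(5078.52 − 3893.76)] = √[234.68 × 1184.76] = 527.2945
r = 458.58 / 527.2945 ≈ 0.870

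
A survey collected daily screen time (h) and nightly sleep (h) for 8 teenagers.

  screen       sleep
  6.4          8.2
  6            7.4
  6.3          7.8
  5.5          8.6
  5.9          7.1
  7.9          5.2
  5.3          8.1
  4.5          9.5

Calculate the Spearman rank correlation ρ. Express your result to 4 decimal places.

-0.6190

Rank screen: 7, 5, 6, 3, 4, 8, 2, 1
Rank sleep: 6, 3, 4, 7, 2, 1, 5, 8
d = rank(screen) − rank(sleep): 1, 2, 2, -4, 2, 7, -3, -7; Σd² = 136
ρ = 1 − 6Σd² / [n(n²−1)] = 1 − 6×136 / (8×63) = 1 − 816/504 ≈ -0.6190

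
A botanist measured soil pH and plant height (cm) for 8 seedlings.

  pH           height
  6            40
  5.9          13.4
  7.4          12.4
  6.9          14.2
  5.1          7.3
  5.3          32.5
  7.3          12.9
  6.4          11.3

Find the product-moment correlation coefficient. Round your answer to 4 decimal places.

n = 8, Σx = 50.3, Σy = 144, Σx² = 321.53, Σy² = 3538.6, Σxy = 884.77
nΣxy − ΣxΣy = 7078.16 − 7243.2 = -165.04
nΣx² − (Σx)² = 2572.24 − 2530.09 = 42.15; nΣy² − (Σy)² = 28308.8 − 20736 = 7572.8
r = -165.04 / √(42.15 × 7572.8) = -165.04 / 564.9721 ≈ -0.2921

-0.2921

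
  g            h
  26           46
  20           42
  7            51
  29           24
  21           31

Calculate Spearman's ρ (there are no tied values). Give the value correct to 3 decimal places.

Rank g: 4, 2, 1, 5, 3
Rank h: 4, 3, 5, 1, 2
d = rank(g) − rank(h): 0, -1, -4, 4, 1; Σd² = 34
ρ = 1 − 6Σd² / [n(n²−1)] = 1 − 6×34 / (5×24) = 1 − 204/120 ≈ -0.700

-0.700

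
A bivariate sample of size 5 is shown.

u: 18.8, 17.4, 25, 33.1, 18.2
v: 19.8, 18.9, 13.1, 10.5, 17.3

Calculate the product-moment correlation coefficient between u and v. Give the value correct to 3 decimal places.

n = 5, Σu = 112.5, Σv = 79.6, Σu² = 2708.05, Σv² = 1330.4, Σuv = 1691.01
nΣuv − ΣuΣv = 8455.05 − 8955 = -499.95
nΣu² − (Σu)² = 13540.25 − 12656.25 = 884; nΣv² − (Σv)² = 6652 − 6336.16 = 315.84
r = -499.95 / √(884 × 315.84) = -499.95 / 528.3962 ≈ -0.946

-0.946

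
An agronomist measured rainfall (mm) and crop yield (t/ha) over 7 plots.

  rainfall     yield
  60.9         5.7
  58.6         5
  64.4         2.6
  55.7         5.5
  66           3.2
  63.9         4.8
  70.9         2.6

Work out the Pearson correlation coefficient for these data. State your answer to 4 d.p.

n = 7, Σx = 440.4, Σy = 29.4, Σx² = 27858.64, Σy² = 134.54, Σxy = 1816.18
nΣxy − ΣxΣy = 12713.26 − 12947.76 = -234.5
nΣx² − (Σx)² = 195010.48 − 193952.16 = 1058.32; nΣy² − (Σy)² = 941.78 − 864.36 = 77.42
r = -234.5 / √(1058.32 × 77.42) = -234.5 / 286.2431 ≈ -0.8192

-0.8192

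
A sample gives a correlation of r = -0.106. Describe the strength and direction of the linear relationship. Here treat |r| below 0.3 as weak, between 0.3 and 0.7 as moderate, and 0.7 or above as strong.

r = -0.106 < 0 so the relationship is negative.
|r| = 0.106, which falls in the weak range.

weak negative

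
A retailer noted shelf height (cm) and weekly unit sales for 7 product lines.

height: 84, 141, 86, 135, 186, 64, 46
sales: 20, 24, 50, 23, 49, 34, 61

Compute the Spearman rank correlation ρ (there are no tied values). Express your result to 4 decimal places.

Rank height: 3, 6, 4, 5, 7, 2, 1
Rank sales: 1, 3, 6, 2, 5, 4, 7
d = rank(height) − rank(sales): 2, 3, -2, 3, 2, -2, -6; Σd² = 70
ρ = 1 − 6Σd² / [n(n²−1)] = 1 − 6×70 / (7×48) = 1 − 420/336 ≈ -0.2500

-0.2500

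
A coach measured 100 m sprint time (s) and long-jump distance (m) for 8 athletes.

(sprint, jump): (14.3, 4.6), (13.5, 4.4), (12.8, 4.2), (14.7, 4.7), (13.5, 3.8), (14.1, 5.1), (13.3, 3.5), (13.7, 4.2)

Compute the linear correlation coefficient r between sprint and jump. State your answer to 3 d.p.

n = 8, Σx = 109.9, Σy = 34.5, Σx² = 1512.31, Σy² = 150.59, Σxy = 475.33
nΣxy − ΣxΣy = 3802.64 − 3791.55 = 11.09
nΣx² − (Σx)² = 12098.48 − 12078.01 = 20.47; nΣy² − (Σy)² = 1204.72 − 1190.25 = 14.47
r = 11.09 / √(20.47 × 14.47) = 11.09 / 17.2105 ≈ 0.644

0.644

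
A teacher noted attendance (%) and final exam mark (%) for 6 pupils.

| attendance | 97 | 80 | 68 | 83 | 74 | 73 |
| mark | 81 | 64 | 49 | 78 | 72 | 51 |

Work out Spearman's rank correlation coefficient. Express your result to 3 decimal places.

Rank attendance: 6, 4, 1, 5, 3, 2
Rank mark: 6, 3, 1, 5, 4, 2
d = rank(attendance) − rank(mark): 0, 1, 0, 0, -1, 0; Σd² = 2
ρ = 1 − 6Σd² / [n(n²−1)] = 1 − 6×2 / (6×35) = 1 − 12/210 ≈ 0.943

0.943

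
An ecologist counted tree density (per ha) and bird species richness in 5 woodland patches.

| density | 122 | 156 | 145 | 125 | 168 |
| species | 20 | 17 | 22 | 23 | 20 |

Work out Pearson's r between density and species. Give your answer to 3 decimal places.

n = 5, Σx = 716, Σy = 102, Σx² = 104094, Σy² = 2102, Σxy = 14517
nΣxy − ΣxΣy = 72585 − 73032 = -447
nΣx² − (Σx)² = 520470 − 512656 = 7814; nΣy² − (Σy)² = 10510 − 10404 = 106
r = -447 / √(7814 × 106) = -447 / 910.1011 ≈ -0.491

-0.491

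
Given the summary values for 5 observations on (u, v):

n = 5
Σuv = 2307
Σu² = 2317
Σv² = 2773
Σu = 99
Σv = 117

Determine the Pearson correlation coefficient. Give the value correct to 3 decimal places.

-0.086

r = (nΣuv − ΣuΣv) / √[(nΣu² − (Σu)²)(nΣv² − (Σv)²)]
Numerator: 5×2307 − 99×117 = -48
Denominator: √[(11585 − 9801)(13865 − 13689)] = √[1784 × 176] = 560.3428
r = -48 / 560.3428 ≈ -0.086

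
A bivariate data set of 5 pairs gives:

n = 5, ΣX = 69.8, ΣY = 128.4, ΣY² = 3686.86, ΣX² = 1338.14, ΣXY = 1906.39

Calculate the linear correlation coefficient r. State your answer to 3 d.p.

0.303

r = (nΣXY − ΣXΣY) / √[(nΣX² − (ΣX)²)(nΣY² − (ΣY)²)]
Numerator: 5×1906.39 − 69.8×128.4 = 569.63
Denominator: √[(6690.7 − 4872.04)(18434.3 − 16486.56)] = √[1818.66 × 1947.74] = 1882.0937
r = 569.63 / 1882.0937 ≈ 0.303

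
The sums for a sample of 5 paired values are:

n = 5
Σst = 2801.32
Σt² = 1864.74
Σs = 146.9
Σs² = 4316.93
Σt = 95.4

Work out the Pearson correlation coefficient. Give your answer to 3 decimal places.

r = (nΣst − ΣsΣt) / √[(nΣs² − (Σs)²)(nΣt² − (Σt)²)]
Numerator: 5×2801.32 − 146.9×95.4 = -7.66
Denominator: √[(21584.65 − 21579.61)(9323.7 − 9101.16)] = √[5.04 × 222.54] = 33.4903
r = -7.66 / 33.4903 ≈ -0.229

-0.229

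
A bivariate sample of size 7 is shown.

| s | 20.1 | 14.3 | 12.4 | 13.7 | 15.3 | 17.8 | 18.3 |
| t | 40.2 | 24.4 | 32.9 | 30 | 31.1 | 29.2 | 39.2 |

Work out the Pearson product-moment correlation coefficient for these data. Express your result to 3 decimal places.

0.638

n = 7, Σs = 111.9, Σt = 227, Σs² = 1835.77, Σt² = 7550.3, Σst = 3688.85
nΣst − ΣsΣt = 25821.95 − 25401.3 = 420.65
nΣs² − (Σs)² = 12850.39 − 12521.61 = 328.78; nΣt² − (Σt)² = 52852.1 − 51529 = 1323.1
r = 420.65 / √(328.78 × 1323.1) = 420.65 / 659.5520 ≈ 0.638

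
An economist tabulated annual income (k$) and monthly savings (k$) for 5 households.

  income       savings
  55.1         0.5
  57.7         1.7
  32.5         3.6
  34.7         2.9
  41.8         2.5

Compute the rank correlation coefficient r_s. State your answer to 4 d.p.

-0.9000

Rank income: 4, 5, 1, 2, 3
Rank savings: 1, 2, 5, 4, 3
d = rank(income) − rank(savings): 3, 3, -4, -2, 0; Σd² = 38
ρ = 1 − 6Σd² / [n(n²−1)] = 1 − 6×38 / (5×24) = 1 − 228/120 ≈ -0.9000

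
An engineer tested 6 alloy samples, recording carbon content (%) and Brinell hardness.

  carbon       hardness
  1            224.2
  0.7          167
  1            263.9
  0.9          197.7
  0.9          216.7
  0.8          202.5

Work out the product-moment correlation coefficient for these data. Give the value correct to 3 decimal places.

n = 6, Σx = 5.3, Σy = 1272, Σx² = 4.75, Σy² = 274848.28, Σxy = 1139.96
nΣxy − ΣxΣy = 6839.76 − 6741.6 = 98.16
nΣx² − (Σx)² = 28.5 − 28.09 = 0.41; nΣy² − (Σy)² = 1649089.68 − 1617984 = 31105.68
r = 98.16 / √(0.41 × 31105.68) = 98.16 / 112.9306 ≈ 0.869

0.869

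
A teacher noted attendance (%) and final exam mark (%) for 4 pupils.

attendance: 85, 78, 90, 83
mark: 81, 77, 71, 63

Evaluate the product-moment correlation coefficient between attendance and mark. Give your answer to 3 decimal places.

n = 4, Σx = 336, Σy = 292, Σx² = 28298, Σy² = 21500, Σxy = 24510
nΣxy − ΣxΣy = 98040 − 98112 = -72
nΣx² − (Σx)² = 113192 − 112896 = 296; nΣy² − (Σy)² = 86000 − 85264 = 736
r = -72 / √(296 × 736) = -72 / 466.7505 ≈ -0.154

-0.154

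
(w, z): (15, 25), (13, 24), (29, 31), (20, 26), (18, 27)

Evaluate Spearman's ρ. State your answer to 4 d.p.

Rank w: 2, 1, 5, 4, 3
Rank z: 2, 1, 5, 3, 4
d = rank(w) − rank(z): 0, 0, 0, 1, -1; Σd² = 2
ρ = 1 − 6Σd² / [n(n²−1)] = 1 − 6×2 / (5×24) = 1 − 12/120 ≈ 0.9000

0.9000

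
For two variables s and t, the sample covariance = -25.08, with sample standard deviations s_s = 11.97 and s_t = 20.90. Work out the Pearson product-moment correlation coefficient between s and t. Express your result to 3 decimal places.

-0.100

r = Cov(s,t) / (s_s · s_t) = -25.08 / (11.97 × 20.90)
  = -25.08 / 250.1730 ≈ -0.100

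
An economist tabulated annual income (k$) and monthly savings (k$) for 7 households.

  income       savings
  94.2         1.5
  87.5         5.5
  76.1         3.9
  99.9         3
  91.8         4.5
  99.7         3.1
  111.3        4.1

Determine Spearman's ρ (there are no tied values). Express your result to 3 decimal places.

Rank income: 4, 2, 1, 6, 3, 5, 7
Rank savings: 1, 7, 4, 2, 6, 3, 5
d = rank(income) − rank(savings): 3, -5, -3, 4, -3, 2, 2; Σd² = 76
ρ = 1 − 6Σd² / [n(n²−1)] = 1 − 6×76 / (7×48) = 1 − 456/336 ≈ -0.357

-0.357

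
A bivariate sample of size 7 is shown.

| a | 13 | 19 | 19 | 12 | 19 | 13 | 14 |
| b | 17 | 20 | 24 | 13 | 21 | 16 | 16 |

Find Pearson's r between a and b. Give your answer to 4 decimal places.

0.9143

n = 7, Σa = 109, Σb = 127, Σa² = 1761, Σb² = 2387, Σab = 2044
nΣab − ΣaΣb = 14308 − 13843 = 465
nΣa² − (Σa)² = 12327 − 11881 = 446; nΣb² − (Σb)² = 16709 − 16129 = 580
r = 465 / √(446 × 580) = 465 / 508.6059 ≈ 0.9143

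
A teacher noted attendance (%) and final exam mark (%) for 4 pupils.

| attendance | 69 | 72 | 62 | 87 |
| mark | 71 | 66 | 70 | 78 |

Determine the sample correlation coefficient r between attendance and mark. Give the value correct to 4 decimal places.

0.7257

n = 4, Σx = 290, Σy = 285, Σx² = 21358, Σy² = 20381, Σxy = 20777
nΣxy − ΣxΣy = 83108 − 82650 = 458
nΣx² − (Σx)² = 85432 − 84100 = 1332; nΣy² − (Σy)² = 81524 − 81225 = 299
r = 458 / √(1332 × 299) = 458 / 631.0848 ≈ 0.7257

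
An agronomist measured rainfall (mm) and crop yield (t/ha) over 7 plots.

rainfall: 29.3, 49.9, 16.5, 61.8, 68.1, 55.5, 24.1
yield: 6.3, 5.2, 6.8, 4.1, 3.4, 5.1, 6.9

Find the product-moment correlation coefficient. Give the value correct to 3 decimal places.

-0.970

n = 7, Σx = 305.2, Σy = 37.8, Σx² = 15738.66, Σy² = 214.96, Σxy = 1490.53
nΣxy − ΣxΣy = 10433.71 − 11536.56 = -1102.85
nΣx² − (Σx)² = 110170.62 − 93147.04 = 17023.58; nΣy² − (Σy)² = 1504.72 − 1428.84 = 75.88
r = -1102.85 / √(17023.58 × 75.88) = -1102.85 / 1136.5515 ≈ -0.970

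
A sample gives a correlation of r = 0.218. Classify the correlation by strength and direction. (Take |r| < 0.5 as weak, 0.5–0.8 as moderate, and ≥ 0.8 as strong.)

weak positive

r = 0.218 > 0 so the relationship is positive.
|r| = 0.218, which falls in the weak range.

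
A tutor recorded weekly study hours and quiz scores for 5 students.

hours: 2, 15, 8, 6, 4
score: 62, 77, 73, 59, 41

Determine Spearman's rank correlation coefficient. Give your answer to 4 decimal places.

Rank hours: 1, 5, 4, 3, 2
Rank score: 3, 5, 4, 2, 1
d = rank(hours) − rank(score): -2, 0, 0, 1, 1; Σd² = 6
ρ = 1 − 6Σd² / [n(n²−1)] = 1 − 6×6 / (5×24) = 1 − 36/120 ≈ 0.7000

0.7000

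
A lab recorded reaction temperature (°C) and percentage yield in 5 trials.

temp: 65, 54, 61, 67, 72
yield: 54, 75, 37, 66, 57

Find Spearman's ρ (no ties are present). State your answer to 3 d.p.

-0.100

Rank temp: 3, 1, 2, 4, 5
Rank yield: 2, 5, 1, 4, 3
d = rank(temp) − rank(yield): 1, -4, 1, 0, 2; Σd² = 22
ρ = 1 − 6Σd² / [n(n²−1)] = 1 − 6×22 / (5×24) = 1 − 132/120 ≈ -0.100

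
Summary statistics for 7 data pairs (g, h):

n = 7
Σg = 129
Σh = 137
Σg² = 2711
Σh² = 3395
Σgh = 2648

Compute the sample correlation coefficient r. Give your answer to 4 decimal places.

0.2526

r = (nΣgh − ΣgΣh) / √[(nΣg² − (Σg)²)(nΣh² − (Σh)²)]
Numerator: 7×2648 − 129×137 = 863
Denominator: √[(18977 − 16641)(23765 − 18769)] = √[2336 × 4996] = 3416.2342
r = 863 / 3416.2342 ≈ 0.2526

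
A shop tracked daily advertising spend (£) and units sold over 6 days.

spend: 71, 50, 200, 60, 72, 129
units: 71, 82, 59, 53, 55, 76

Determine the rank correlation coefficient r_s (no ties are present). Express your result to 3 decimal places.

Rank spend: 3, 1, 6, 2, 4, 5
Rank units: 4, 6, 3, 1, 2, 5
d = rank(spend) − rank(units): -1, -5, 3, 1, 2, 0; Σd² = 40
ρ = 1 − 6Σd² / [n(n²−1)] = 1 − 6×40 / (6×35) = 1 − 240/210 ≈ -0.143

-0.143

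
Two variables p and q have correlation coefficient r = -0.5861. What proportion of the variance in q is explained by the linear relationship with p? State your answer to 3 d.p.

0.344

r² = (-0.5861)² = 0.344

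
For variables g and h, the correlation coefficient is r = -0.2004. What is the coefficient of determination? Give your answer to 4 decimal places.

0.0402

r² = (-0.2004)² = 0.0402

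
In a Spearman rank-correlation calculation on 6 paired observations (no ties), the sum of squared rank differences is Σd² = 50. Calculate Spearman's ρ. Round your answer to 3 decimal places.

-0.429

ρ = 1 − 6Σd² / [n(n²−1)] = 1 − 6×50 / (6×35)
  = 1 − 300/210 = 1 − 1.4286 ≈ -0.429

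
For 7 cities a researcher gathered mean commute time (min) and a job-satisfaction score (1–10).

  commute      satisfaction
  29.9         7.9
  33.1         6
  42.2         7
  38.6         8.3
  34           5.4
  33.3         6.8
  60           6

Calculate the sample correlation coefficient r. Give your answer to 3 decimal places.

n = 7, Σx = 271.1, Σy = 47.4, Σx² = 11125.31, Σy² = 327.7, Σxy = 1820.63
nΣxy − ΣxΣy = 12744.41 − 12850.14 = -105.73
nΣx² − (Σx)² = 77877.17 − 73495.21 = 4381.96; nΣy² − (Σy)² = 2293.9 − 2246.76 = 47.14
r = -105.73 / √(4381.96 × 47.14) = -105.73 / 454.4949 ≈ -0.233

-0.233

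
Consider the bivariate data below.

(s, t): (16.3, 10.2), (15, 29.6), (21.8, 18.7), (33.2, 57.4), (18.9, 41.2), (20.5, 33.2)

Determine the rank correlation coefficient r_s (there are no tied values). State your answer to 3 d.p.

Rank s: 2, 1, 5, 6, 3, 4
Rank t: 1, 3, 2, 6, 5, 4
d = rank(s) − rank(t): 1, -2, 3, 0, -2, 0; Σd² = 18
ρ = 1 − 6Σd² / [n(n²−1)] = 1 − 6×18 / (6×35) = 1 − 108/210 ≈ 0.486

0.486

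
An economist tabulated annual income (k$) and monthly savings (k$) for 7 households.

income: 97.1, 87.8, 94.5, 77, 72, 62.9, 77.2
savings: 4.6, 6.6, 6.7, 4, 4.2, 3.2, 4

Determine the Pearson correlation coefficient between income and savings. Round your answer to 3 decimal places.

0.744

n = 7, Σx = 568.5, Σy = 33.3, Σx² = 47096.75, Σy² = 169.49, Σxy = 2779.77
nΣxy − ΣxΣy = 19458.39 − 18931.05 = 527.34
nΣx² − (Σx)² = 329677.25 − 323192.25 = 6485; nΣy² − (Σy)² = 1186.43 − 1108.89 = 77.54
r = 527.34 / √(6485 × 77.54) = 527.34 / 709.1170 ≈ 0.744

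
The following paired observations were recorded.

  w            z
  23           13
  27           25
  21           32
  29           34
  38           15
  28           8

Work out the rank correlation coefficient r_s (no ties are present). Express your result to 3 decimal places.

-0.029

Rank w: 2, 3, 1, 5, 6, 4
Rank z: 2, 4, 5, 6, 3, 1
d = rank(w) − rank(z): 0, -1, -4, -1, 3, 3; Σd² = 36
ρ = 1 − 6Σd² / [n(n²−1)] = 1 − 6×36 / (6×35) = 1 − 216/210 ≈ -0.029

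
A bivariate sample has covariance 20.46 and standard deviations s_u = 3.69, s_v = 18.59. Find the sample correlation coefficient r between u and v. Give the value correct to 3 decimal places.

r = Cov(u,v) / (s_u · s_v) = 20.46 / (3.69 × 18.59)
  = 20.46 / 68.5971 ≈ 0.298

0.298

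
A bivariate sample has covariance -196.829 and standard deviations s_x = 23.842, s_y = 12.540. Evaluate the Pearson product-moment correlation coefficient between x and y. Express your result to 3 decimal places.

r = Cov(x,y) / (s_x · s_y) = -196.829 / (23.842 × 12.540)
  = -196.829 / 298.9787 ≈ -0.658

-0.658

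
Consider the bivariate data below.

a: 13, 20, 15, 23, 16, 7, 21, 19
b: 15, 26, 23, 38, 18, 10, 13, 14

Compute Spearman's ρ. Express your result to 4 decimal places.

Rank a: 2, 6, 3, 8, 4, 1, 7, 5
Rank b: 4, 7, 6, 8, 5, 1, 2, 3
d = rank(a) − rank(b): -2, -1, -3, 0, -1, 0, 5, 2; Σd² = 44
ρ = 1 − 6Σd² / [n(n²−1)] = 1 − 6×44 / (8×63) = 1 − 264/504 ≈ 0.4762

0.4762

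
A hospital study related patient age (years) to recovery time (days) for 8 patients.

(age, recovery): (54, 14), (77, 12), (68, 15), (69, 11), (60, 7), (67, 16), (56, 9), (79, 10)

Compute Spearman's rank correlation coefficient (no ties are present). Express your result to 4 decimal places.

0.0238

Rank age: 1, 7, 5, 6, 3, 4, 2, 8
Rank recovery: 6, 5, 7, 4, 1, 8, 2, 3
d = rank(age) − rank(recovery): -5, 2, -2, 2, 2, -4, 0, 5; Σd² = 82
ρ = 1 − 6Σd² / [n(n²−1)] = 1 − 6×82 / (8×63) = 1 − 492/504 ≈ 0.0238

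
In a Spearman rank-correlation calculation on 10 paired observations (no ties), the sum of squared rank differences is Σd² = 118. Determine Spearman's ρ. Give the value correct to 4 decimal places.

ρ = 1 − 6Σd² / [n(n²−1)] = 1 − 6×118 / (10×99)
  = 1 − 708/990 = 1 − 0.71515 ≈ 0.2848

0.2848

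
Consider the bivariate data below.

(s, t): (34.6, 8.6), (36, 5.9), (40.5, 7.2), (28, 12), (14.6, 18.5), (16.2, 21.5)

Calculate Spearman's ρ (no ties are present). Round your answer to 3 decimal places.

Rank s: 4, 5, 6, 3, 1, 2
Rank t: 3, 1, 2, 4, 5, 6
d = rank(s) − rank(t): 1, 4, 4, -1, -4, -4; Σd² = 66
ρ = 1 − 6Σd² / [n(n²−1)] = 1 − 6×66 / (6×35) = 1 − 396/210 ≈ -0.886

-0.886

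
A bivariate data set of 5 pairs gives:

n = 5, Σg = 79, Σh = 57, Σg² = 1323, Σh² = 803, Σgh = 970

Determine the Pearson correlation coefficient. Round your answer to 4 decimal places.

r = (nΣgh − ΣgΣh) / √[(nΣg² − (Σg)²)(nΣh² − (Σh)²)]
Numerator: 5×970 − 79×57 = 347
Denominator: √[(6615 − 6241)(4015 − 3249)] = √[374 × 766] = 535.2420
r = 347 / 535.2420 ≈ 0.6483

0.6483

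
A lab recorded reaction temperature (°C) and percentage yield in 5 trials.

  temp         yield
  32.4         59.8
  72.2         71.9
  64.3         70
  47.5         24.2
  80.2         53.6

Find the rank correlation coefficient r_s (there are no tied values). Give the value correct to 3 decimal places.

Rank temp: 1, 4, 3, 2, 5
Rank yield: 3, 5, 4, 1, 2
d = rank(temp) − rank(yield): -2, -1, -1, 1, 3; Σd² = 16
ρ = 1 − 6Σd² / [n(n²−1)] = 1 − 6×16 / (5×24) = 1 − 96/120 ≈ 0.200

0.200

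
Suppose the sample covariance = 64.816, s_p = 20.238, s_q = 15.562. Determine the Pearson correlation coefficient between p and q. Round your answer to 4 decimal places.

0.2058

r = Cov(p,q) / (s_p · s_q) = 64.816 / (20.238 × 15.562)
  = 64.816 / 314.9438 ≈ 0.2058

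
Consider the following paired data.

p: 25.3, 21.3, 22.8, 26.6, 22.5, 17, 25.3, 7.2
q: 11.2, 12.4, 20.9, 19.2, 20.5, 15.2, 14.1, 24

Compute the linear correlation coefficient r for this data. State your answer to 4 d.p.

n = 8, Σp = 168, Σq = 137.5, Σp² = 3808.36, Σq² = 2510.75, Σpq = 2783.9
nΣpq − ΣpΣq = 22271.2 − 23100 = -828.8
nΣp² − (Σp)² = 30466.88 − 28224 = 2242.88; nΣq² − (Σq)² = 20086 − 18906.25 = 1179.75
r = -828.8 / √(2242.88 × 1179.75) = -828.8 / 1626.6646 ≈ -0.5095

-0.5095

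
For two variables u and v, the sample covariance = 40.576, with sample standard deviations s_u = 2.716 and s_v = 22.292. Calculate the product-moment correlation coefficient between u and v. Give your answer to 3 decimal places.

r = Cov(u,v) / (s_u · s_v) = 40.576 / (2.716 × 22.292)
  = 40.576 / 60.5451 ≈ 0.670

0.670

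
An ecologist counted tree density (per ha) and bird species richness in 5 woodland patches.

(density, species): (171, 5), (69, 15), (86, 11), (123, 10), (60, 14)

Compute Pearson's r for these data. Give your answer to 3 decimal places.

n = 5, Σx = 509, Σy = 55, Σx² = 60127, Σy² = 667, Σxy = 4906
nΣxy − ΣxΣy = 24530 − 27995 = -3465
nΣx² − (Σx)² = 300635 − 259081 = 41554; nΣy² − (Σy)² = 3335 − 3025 = 310
r = -3465 / √(41554 × 310) = -3465 / 3589.1141 ≈ -0.965

-0.965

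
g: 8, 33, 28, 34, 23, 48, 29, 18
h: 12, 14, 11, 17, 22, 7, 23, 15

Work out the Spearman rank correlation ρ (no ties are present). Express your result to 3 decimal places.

-0.143

Rank g: 1, 6, 4, 7, 3, 8, 5, 2
Rank h: 3, 4, 2, 6, 7, 1, 8, 5
d = rank(g) − rank(h): -2, 2, 2, 1, -4, 7, -3, -3; Σd² = 96
ρ = 1 − 6Σd² / [n(n²−1)] = 1 − 6×96 / (8×63) = 1 − 576/504 ≈ -0.143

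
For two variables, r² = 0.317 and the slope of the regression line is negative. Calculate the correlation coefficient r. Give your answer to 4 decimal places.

-0.5630

|r| = √0.317 = 0.5630
The association is negative, so r = −0.5630.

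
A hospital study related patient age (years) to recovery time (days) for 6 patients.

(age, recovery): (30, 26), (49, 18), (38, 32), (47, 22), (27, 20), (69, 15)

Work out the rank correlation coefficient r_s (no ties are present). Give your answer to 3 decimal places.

-0.600

Rank age: 2, 5, 3, 4, 1, 6
Rank recovery: 5, 2, 6, 4, 3, 1
d = rank(age) − rank(recovery): -3, 3, -3, 0, -2, 5; Σd² = 56
ρ = 1 − 6Σd² / [n(n²−1)] = 1 − 6×56 / (6×35) = 1 − 336/210 ≈ -0.600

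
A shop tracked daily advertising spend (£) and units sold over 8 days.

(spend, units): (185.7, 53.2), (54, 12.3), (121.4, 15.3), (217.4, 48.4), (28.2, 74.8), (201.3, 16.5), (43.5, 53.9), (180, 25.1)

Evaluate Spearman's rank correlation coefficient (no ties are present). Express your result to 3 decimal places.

-0.286

Rank spend: 6, 3, 4, 8, 1, 7, 2, 5
Rank units: 6, 1, 2, 5, 8, 3, 7, 4
d = rank(spend) − rank(units): 0, 2, 2, 3, -7, 4, -5, 1; Σd² = 108
ρ = 1 − 6Σd² / [n(n²−1)] = 1 − 6×108 / (8×63) = 1 − 648/504 ≈ -0.286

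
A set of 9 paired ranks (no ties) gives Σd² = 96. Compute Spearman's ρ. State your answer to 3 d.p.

0.200

ρ = 1 − 6Σd² / [n(n²−1)] = 1 − 6×96 / (9×80)
  = 1 − 576/720 = 1 − 0.8000 ≈ 0.200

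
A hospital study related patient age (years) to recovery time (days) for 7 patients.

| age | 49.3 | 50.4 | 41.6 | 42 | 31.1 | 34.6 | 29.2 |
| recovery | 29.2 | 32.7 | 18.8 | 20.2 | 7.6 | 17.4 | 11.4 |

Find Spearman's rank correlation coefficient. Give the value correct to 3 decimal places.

Rank age: 6, 7, 4, 5, 2, 3, 1
Rank recovery: 6, 7, 4, 5, 1, 3, 2
d = rank(age) − rank(recovery): 0, 0, 0, 0, 1, 0, -1; Σd² = 2
ρ = 1 − 6Σd² / [n(n²−1)] = 1 − 6×2 / (7×48) = 1 − 12/336 ≈ 0.964

0.964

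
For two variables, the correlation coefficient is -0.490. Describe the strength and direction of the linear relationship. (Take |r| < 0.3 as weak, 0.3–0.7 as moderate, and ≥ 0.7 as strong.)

r = -0.490 < 0 so the relationship is negative.
|r| = 0.490, which falls in the moderate range.

moderate negative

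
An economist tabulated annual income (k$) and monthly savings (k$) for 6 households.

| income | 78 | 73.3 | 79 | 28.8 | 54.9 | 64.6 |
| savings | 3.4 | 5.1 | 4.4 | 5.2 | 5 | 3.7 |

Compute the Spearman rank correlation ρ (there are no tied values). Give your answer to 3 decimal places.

-0.600

Rank income: 5, 4, 6, 1, 2, 3
Rank savings: 1, 5, 3, 6, 4, 2
d = rank(income) − rank(savings): 4, -1, 3, -5, -2, 1; Σd² = 56
ρ = 1 − 6Σd² / [n(n²−1)] = 1 − 6×56 / (6×35) = 1 − 336/210 ≈ -0.600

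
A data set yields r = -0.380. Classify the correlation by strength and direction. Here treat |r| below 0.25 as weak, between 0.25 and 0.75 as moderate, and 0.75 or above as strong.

moderate negative

r = -0.380 < 0 so the relationship is negative.
|r| = 0.380, which falls in the moderate range.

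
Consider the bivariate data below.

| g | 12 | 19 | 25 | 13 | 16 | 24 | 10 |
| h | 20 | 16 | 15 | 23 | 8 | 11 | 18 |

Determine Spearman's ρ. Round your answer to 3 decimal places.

Rank g: 2, 5, 7, 3, 4, 6, 1
Rank h: 6, 4, 3, 7, 1, 2, 5
d = rank(g) − rank(h): -4, 1, 4, -4, 3, 4, -4; Σd² = 90
ρ = 1 − 6Σd² / [n(n²−1)] = 1 − 6×90 / (7×48) = 1 − 540/336 ≈ -0.607

-0.607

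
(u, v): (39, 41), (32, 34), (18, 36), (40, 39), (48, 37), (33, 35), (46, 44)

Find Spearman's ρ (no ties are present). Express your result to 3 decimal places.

0.643

Rank u: 4, 2, 1, 5, 7, 3, 6
Rank v: 6, 1, 3, 5, 4, 2, 7
d = rank(u) − rank(v): -2, 1, -2, 0, 3, 1, -1; Σd² = 20
ρ = 1 − 6Σd² / [n(n²−1)] = 1 − 6×20 / (7×48) = 1 − 120/336 ≈ 0.643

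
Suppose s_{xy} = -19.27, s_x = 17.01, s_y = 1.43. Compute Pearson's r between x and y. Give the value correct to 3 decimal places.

r = Cov(x,y) / (s_x · s_y) = -19.27 / (17.01 × 1.43)
  = -19.27 / 24.3243 ≈ -0.792

-0.792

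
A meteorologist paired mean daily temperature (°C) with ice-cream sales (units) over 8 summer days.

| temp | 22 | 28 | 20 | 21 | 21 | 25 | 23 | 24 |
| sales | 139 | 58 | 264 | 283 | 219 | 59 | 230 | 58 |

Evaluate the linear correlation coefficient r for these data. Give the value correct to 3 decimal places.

-0.827

n = 8, Σx = 184, Σy = 1310, Σx² = 4280, Σy² = 280176, Σxy = 28661
nΣxy − ΣxΣy = 229288 − 241040 = -11752
nΣx² − (Σx)² = 34240 − 33856 = 384; nΣy² − (Σy)² = 2241408 − 1716100 = 525308
r = -11752 / √(384 × 525308) = -11752 / 14202.7558 ≈ -0.827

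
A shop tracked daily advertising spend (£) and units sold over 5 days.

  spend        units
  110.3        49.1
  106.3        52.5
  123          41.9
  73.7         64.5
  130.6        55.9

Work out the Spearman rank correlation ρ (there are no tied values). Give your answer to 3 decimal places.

Rank spend: 3, 2, 4, 1, 5
Rank units: 2, 3, 1, 5, 4
d = rank(spend) − rank(units): 1, -1, 3, -4, 1; Σd² = 28
ρ = 1 − 6Σd² / [n(n²−1)] = 1 − 6×28 / (5×24) = 1 − 168/120 ≈ -0.400

-0.400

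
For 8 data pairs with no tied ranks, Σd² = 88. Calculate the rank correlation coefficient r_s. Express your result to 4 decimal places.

-0.0476

ρ = 1 − 6Σd² / [n(n²−1)] = 1 − 6×88 / (8×63)
  = 1 − 528/504 = 1 − 1.04762 ≈ -0.0476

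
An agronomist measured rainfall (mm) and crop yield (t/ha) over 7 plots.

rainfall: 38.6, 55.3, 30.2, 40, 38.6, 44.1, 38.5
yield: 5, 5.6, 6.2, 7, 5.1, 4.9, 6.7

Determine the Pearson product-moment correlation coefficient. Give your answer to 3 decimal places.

-0.252

n = 7, Σx = 285.3, Σy = 40.5, Σx² = 11977.11, Σy² = 238.71, Σxy = 1640.82
nΣxy − ΣxΣy = 11485.74 − 11554.65 = -68.91
nΣx² − (Σx)² = 83839.77 − 81396.09 = 2443.68; nΣy² − (Σy)² = 1670.97 − 1640.25 = 30.72
r = -68.91 / √(2443.68 × 30.72) = -68.91 / 273.9888 ≈ -0.252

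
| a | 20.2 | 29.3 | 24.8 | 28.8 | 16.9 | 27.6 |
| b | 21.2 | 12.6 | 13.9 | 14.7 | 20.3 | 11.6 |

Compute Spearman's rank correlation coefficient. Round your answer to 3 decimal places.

Rank a: 2, 6, 3, 5, 1, 4
Rank b: 6, 2, 3, 4, 5, 1
d = rank(a) − rank(b): -4, 4, 0, 1, -4, 3; Σd² = 58
ρ = 1 − 6Σd² / [n(n²−1)] = 1 − 6×58 / (6×35) = 1 − 348/210 ≈ -0.657

-0.657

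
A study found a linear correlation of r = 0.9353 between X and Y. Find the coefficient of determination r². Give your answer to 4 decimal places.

0.8748

r² = (0.9353)² = 0.8748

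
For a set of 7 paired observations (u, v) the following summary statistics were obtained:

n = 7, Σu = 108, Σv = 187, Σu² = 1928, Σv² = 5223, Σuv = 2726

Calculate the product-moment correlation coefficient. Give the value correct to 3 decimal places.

-0.652

r = (nΣuv − ΣuΣv) / √[(nΣu² − (Σu)²)(nΣv² − (Σv)²)]
Numerator: 7×2726 − 108×187 = -1114
Denominator: √[(13496 − 11664)(36561 − 34969)] = √[1832 × 1592] = 1707.7892
r = -1114 / 1707.7892 ≈ -0.652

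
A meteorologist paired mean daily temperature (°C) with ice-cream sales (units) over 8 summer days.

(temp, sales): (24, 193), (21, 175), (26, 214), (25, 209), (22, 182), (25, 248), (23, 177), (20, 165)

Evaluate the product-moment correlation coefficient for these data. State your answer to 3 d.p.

n = 8, Σx = 186, Σy = 1563, Σx² = 4356, Σy² = 310533, Σxy = 36671
nΣxy − ΣxΣy = 293368 − 290718 = 2650
nΣx² − (Σx)² = 34848 − 34596 = 252; nΣy² − (Σy)² = 2484264 − 2442969 = 41295
r = 2650 / √(252 × 41295) = 2650 / 3225.8859 ≈ 0.821

0.821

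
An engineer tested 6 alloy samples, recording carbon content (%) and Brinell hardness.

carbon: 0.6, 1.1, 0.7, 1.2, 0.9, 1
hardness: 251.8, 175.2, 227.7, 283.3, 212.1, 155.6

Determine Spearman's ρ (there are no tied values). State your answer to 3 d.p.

-0.086

Rank carbon: 1, 5, 2, 6, 3, 4
Rank hardness: 5, 2, 4, 6, 3, 1
d = rank(carbon) − rank(hardness): -4, 3, -2, 0, 0, 3; Σd² = 38
ρ = 1 − 6Σd² / [n(n²−1)] = 1 − 6×38 / (6×35) = 1 − 228/210 ≈ -0.086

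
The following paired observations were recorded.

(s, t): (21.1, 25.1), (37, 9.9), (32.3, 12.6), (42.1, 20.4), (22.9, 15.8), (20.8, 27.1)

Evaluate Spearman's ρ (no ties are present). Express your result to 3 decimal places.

Rank s: 2, 5, 4, 6, 3, 1
Rank t: 5, 1, 2, 4, 3, 6
d = rank(s) − rank(t): -3, 4, 2, 2, 0, -5; Σd² = 58
ρ = 1 − 6Σd² / [n(n²−1)] = 1 − 6×58 / (6×35) = 1 − 348/210 ≈ -0.657

-0.657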